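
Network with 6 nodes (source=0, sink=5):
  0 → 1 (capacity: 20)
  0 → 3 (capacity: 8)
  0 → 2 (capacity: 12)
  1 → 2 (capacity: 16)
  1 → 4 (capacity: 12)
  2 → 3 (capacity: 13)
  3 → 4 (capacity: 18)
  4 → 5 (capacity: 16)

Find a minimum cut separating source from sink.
Min cut value = 16, edges: (4,5)

Min cut value: 16
Partition: S = [0, 1, 2, 3, 4], T = [5]
Cut edges: (4,5)

By max-flow min-cut theorem, max flow = min cut = 16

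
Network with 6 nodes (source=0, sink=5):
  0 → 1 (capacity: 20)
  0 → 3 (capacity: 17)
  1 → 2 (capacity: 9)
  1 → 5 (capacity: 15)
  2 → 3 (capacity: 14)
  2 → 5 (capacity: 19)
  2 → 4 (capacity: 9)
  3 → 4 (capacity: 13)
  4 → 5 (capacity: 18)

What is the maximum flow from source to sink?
Maximum flow = 33

Max flow: 33

Flow assignment:
  0 → 1: 20/20
  0 → 3: 13/17
  1 → 2: 5/9
  1 → 5: 15/15
  2 → 5: 5/19
  3 → 4: 13/13
  4 → 5: 13/18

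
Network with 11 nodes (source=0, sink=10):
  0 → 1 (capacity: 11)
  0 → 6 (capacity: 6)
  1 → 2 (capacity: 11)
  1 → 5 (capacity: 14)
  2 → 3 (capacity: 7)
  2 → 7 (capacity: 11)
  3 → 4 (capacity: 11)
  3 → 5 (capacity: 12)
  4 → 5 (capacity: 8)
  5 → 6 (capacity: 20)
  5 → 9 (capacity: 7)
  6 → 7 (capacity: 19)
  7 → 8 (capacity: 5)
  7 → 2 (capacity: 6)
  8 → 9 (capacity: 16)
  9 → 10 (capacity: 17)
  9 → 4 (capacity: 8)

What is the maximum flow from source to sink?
Maximum flow = 12

Max flow: 12

Flow assignment:
  0 → 1: 6/11
  0 → 6: 6/6
  1 → 2: 5/11
  1 → 5: 1/14
  2 → 3: 6/7
  3 → 5: 6/12
  5 → 9: 7/7
  6 → 7: 6/19
  7 → 8: 5/5
  7 → 2: 1/6
  8 → 9: 5/16
  9 → 10: 12/17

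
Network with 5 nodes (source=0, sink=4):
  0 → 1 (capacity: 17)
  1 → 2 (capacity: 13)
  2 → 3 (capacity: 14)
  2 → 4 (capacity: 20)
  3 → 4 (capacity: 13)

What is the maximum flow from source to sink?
Maximum flow = 13

Max flow: 13

Flow assignment:
  0 → 1: 13/17
  1 → 2: 13/13
  2 → 4: 13/20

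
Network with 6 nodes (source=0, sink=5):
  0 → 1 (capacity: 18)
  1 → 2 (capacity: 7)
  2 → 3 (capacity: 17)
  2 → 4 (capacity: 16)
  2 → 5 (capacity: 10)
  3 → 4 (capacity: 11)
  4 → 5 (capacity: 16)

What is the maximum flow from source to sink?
Maximum flow = 7

Max flow: 7

Flow assignment:
  0 → 1: 7/18
  1 → 2: 7/7
  2 → 5: 7/10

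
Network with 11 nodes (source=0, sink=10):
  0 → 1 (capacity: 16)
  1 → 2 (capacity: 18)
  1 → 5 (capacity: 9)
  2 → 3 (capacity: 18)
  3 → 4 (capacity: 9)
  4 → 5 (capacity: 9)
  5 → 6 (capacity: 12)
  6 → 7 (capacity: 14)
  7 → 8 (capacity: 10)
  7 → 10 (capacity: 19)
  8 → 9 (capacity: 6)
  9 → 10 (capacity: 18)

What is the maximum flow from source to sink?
Maximum flow = 12

Max flow: 12

Flow assignment:
  0 → 1: 12/16
  1 → 2: 7/18
  1 → 5: 5/9
  2 → 3: 7/18
  3 → 4: 7/9
  4 → 5: 7/9
  5 → 6: 12/12
  6 → 7: 12/14
  7 → 10: 12/19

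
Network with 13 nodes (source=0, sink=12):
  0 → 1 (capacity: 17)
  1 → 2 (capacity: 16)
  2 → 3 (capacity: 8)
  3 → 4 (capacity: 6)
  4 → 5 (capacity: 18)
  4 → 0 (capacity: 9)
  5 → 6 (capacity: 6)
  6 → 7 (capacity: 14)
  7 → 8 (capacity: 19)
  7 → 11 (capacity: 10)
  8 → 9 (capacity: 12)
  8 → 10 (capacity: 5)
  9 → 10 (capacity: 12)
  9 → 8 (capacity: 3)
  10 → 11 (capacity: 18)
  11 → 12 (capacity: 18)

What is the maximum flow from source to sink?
Maximum flow = 6

Max flow: 6

Flow assignment:
  0 → 1: 6/17
  1 → 2: 6/16
  2 → 3: 6/8
  3 → 4: 6/6
  4 → 5: 6/18
  5 → 6: 6/6
  6 → 7: 6/14
  7 → 11: 6/10
  11 → 12: 6/18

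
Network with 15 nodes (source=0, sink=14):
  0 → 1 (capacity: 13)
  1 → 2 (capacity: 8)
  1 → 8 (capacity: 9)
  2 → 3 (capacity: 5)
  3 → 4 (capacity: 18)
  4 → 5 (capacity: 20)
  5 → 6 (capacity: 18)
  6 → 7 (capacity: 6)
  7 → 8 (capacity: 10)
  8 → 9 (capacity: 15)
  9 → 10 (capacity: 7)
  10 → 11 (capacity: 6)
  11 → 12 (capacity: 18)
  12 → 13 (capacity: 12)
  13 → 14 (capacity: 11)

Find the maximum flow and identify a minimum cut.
Max flow = 6, Min cut edges: (10,11)

Maximum flow: 6
Minimum cut: (10,11)
Partition: S = [0, 1, 2, 3, 4, 5, 6, 7, 8, 9, 10], T = [11, 12, 13, 14]

Max-flow min-cut theorem verified: both equal 6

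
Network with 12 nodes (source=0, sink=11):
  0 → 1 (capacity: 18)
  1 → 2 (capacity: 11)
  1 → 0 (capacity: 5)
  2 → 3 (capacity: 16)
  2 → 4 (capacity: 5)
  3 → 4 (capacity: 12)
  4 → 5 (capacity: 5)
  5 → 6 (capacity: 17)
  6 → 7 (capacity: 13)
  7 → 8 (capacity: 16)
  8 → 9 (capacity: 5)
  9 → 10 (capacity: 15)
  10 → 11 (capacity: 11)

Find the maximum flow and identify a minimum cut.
Max flow = 5, Min cut edges: (8,9)

Maximum flow: 5
Minimum cut: (8,9)
Partition: S = [0, 1, 2, 3, 4, 5, 6, 7, 8], T = [9, 10, 11]

Max-flow min-cut theorem verified: both equal 5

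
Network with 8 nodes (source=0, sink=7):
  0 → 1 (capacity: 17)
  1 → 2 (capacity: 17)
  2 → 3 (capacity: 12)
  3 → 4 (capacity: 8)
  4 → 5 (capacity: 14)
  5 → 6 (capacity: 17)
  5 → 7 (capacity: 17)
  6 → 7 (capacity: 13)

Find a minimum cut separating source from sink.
Min cut value = 8, edges: (3,4)

Min cut value: 8
Partition: S = [0, 1, 2, 3], T = [4, 5, 6, 7]
Cut edges: (3,4)

By max-flow min-cut theorem, max flow = min cut = 8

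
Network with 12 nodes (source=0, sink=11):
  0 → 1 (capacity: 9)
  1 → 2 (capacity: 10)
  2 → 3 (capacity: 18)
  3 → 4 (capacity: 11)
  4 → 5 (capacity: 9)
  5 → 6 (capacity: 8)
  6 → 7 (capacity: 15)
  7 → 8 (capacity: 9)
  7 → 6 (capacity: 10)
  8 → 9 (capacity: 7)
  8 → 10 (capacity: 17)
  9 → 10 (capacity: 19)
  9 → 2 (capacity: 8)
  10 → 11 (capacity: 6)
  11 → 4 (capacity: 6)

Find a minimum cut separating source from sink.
Min cut value = 6, edges: (10,11)

Min cut value: 6
Partition: S = [0, 1, 2, 3, 4, 5, 6, 7, 8, 9, 10], T = [11]
Cut edges: (10,11)

By max-flow min-cut theorem, max flow = min cut = 6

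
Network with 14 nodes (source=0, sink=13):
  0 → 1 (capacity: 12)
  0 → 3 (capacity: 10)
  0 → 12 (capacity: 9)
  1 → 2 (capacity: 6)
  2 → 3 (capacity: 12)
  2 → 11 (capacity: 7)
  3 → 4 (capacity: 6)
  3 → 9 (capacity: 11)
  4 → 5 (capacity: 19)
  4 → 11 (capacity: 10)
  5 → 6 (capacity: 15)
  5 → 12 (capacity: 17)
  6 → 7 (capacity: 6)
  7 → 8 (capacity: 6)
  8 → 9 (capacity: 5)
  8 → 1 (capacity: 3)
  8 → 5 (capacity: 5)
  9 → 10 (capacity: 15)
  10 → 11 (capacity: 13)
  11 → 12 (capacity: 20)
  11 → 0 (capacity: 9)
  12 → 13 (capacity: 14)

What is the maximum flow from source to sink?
Maximum flow = 14

Max flow: 14

Flow assignment:
  0 → 1: 6/12
  0 → 3: 10/10
  0 → 12: 3/9
  1 → 2: 6/6
  2 → 11: 6/7
  3 → 4: 6/6
  3 → 9: 4/11
  4 → 5: 6/19
  5 → 12: 6/17
  9 → 10: 4/15
  10 → 11: 4/13
  11 → 12: 5/20
  11 → 0: 5/9
  12 → 13: 14/14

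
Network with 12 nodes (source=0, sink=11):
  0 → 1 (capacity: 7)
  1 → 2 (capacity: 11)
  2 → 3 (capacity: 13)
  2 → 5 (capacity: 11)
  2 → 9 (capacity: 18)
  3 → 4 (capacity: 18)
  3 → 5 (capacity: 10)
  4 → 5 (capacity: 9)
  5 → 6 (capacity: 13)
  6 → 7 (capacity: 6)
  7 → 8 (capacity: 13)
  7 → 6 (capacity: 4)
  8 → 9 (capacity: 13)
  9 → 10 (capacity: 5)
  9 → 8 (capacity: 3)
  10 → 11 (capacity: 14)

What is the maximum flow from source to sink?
Maximum flow = 5

Max flow: 5

Flow assignment:
  0 → 1: 5/7
  1 → 2: 5/11
  2 → 9: 5/18
  9 → 10: 5/5
  10 → 11: 5/14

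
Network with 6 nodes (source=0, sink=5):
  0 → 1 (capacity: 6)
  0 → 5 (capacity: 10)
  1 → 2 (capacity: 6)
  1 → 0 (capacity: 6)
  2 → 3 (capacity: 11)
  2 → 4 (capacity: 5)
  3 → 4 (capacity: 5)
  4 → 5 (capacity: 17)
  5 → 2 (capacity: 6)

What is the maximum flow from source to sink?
Maximum flow = 16

Max flow: 16

Flow assignment:
  0 → 1: 6/6
  0 → 5: 10/10
  1 → 2: 6/6
  2 → 3: 1/11
  2 → 4: 5/5
  3 → 4: 1/5
  4 → 5: 6/17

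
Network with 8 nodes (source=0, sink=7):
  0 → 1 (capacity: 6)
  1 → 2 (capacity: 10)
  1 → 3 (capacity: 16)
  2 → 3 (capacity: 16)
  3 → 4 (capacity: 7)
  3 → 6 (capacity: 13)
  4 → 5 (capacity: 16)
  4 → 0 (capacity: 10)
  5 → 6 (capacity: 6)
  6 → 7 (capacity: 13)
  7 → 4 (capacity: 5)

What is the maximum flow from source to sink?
Maximum flow = 6

Max flow: 6

Flow assignment:
  0 → 1: 6/6
  1 → 3: 6/16
  3 → 6: 6/13
  6 → 7: 6/13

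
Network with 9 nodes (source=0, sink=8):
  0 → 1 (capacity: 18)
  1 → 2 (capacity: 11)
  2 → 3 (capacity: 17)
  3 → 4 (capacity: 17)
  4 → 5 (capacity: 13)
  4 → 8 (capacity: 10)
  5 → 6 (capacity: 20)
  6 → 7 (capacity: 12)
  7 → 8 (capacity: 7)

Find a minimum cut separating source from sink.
Min cut value = 11, edges: (1,2)

Min cut value: 11
Partition: S = [0, 1], T = [2, 3, 4, 5, 6, 7, 8]
Cut edges: (1,2)

By max-flow min-cut theorem, max flow = min cut = 11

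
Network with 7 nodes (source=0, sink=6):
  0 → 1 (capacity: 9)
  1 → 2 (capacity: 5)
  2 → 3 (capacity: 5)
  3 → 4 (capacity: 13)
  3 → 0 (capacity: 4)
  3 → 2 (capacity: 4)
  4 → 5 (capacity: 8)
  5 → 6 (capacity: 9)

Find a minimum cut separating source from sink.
Min cut value = 5, edges: (2,3)

Min cut value: 5
Partition: S = [0, 1, 2], T = [3, 4, 5, 6]
Cut edges: (2,3)

By max-flow min-cut theorem, max flow = min cut = 5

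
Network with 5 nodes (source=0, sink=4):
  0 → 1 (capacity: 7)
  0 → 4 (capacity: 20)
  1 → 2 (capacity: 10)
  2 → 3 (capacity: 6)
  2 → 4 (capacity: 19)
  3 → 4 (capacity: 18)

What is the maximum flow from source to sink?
Maximum flow = 27

Max flow: 27

Flow assignment:
  0 → 1: 7/7
  0 → 4: 20/20
  1 → 2: 7/10
  2 → 4: 7/19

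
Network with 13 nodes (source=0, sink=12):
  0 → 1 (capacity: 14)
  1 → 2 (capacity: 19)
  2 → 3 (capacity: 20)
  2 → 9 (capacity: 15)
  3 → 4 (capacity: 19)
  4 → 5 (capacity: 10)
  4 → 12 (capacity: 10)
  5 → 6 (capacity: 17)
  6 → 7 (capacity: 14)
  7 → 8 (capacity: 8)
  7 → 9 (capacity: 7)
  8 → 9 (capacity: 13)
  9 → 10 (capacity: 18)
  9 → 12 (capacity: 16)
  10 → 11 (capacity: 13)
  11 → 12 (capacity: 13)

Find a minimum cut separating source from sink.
Min cut value = 14, edges: (0,1)

Min cut value: 14
Partition: S = [0], T = [1, 2, 3, 4, 5, 6, 7, 8, 9, 10, 11, 12]
Cut edges: (0,1)

By max-flow min-cut theorem, max flow = min cut = 14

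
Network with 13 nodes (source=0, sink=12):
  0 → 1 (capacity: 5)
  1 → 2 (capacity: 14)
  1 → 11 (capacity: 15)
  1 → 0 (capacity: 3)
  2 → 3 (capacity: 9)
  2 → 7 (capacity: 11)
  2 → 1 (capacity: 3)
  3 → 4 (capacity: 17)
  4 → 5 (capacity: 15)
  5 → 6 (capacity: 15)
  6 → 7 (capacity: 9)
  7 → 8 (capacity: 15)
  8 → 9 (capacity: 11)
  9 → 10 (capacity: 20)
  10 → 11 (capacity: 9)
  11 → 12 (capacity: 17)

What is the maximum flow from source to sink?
Maximum flow = 5

Max flow: 5

Flow assignment:
  0 → 1: 5/5
  1 → 11: 5/15
  11 → 12: 5/17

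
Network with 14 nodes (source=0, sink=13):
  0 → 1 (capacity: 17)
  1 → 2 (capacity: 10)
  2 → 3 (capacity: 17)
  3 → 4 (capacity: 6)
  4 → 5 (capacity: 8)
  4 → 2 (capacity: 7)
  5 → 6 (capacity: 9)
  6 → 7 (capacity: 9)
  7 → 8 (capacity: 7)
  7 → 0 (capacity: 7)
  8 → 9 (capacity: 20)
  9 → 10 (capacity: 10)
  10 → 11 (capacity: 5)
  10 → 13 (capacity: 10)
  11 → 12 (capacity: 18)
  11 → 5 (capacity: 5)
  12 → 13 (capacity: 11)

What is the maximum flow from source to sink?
Maximum flow = 6

Max flow: 6

Flow assignment:
  0 → 1: 6/17
  1 → 2: 6/10
  2 → 3: 6/17
  3 → 4: 6/6
  4 → 5: 6/8
  5 → 6: 6/9
  6 → 7: 6/9
  7 → 8: 6/7
  8 → 9: 6/20
  9 → 10: 6/10
  10 → 13: 6/10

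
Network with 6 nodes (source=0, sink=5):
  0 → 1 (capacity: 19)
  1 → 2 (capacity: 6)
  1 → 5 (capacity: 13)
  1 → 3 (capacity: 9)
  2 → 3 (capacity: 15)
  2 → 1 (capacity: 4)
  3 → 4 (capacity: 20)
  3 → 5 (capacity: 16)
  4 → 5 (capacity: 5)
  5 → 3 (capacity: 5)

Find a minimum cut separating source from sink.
Min cut value = 19, edges: (0,1)

Min cut value: 19
Partition: S = [0], T = [1, 2, 3, 4, 5]
Cut edges: (0,1)

By max-flow min-cut theorem, max flow = min cut = 19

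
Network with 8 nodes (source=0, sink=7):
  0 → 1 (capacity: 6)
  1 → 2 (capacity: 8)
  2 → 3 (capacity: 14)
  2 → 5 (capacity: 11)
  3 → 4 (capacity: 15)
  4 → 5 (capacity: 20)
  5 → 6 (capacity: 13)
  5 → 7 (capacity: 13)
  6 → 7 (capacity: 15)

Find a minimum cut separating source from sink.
Min cut value = 6, edges: (0,1)

Min cut value: 6
Partition: S = [0], T = [1, 2, 3, 4, 5, 6, 7]
Cut edges: (0,1)

By max-flow min-cut theorem, max flow = min cut = 6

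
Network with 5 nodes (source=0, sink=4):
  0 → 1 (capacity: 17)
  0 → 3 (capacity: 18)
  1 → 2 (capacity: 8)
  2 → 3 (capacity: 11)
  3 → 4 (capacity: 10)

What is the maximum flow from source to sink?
Maximum flow = 10

Max flow: 10

Flow assignment:
  0 → 1: 8/17
  0 → 3: 2/18
  1 → 2: 8/8
  2 → 3: 8/11
  3 → 4: 10/10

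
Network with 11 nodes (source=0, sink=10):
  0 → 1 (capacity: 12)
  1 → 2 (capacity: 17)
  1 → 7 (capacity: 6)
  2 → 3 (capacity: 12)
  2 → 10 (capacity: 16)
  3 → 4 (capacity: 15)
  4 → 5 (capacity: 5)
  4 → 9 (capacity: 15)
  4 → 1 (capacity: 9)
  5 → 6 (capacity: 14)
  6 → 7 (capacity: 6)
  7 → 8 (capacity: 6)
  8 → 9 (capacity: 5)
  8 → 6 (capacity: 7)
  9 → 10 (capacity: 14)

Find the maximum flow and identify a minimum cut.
Max flow = 12, Min cut edges: (0,1)

Maximum flow: 12
Minimum cut: (0,1)
Partition: S = [0], T = [1, 2, 3, 4, 5, 6, 7, 8, 9, 10]

Max-flow min-cut theorem verified: both equal 12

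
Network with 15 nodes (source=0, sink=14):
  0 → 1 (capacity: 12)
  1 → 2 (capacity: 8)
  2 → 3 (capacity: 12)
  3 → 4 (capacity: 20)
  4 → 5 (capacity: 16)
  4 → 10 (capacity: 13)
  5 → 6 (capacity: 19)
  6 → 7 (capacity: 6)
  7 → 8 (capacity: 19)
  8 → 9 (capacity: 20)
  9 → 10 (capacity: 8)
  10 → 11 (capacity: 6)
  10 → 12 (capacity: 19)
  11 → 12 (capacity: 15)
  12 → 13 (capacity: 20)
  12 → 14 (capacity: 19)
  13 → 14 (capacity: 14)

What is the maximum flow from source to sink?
Maximum flow = 8

Max flow: 8

Flow assignment:
  0 → 1: 8/12
  1 → 2: 8/8
  2 → 3: 8/12
  3 → 4: 8/20
  4 → 10: 8/13
  10 → 12: 8/19
  12 → 14: 8/19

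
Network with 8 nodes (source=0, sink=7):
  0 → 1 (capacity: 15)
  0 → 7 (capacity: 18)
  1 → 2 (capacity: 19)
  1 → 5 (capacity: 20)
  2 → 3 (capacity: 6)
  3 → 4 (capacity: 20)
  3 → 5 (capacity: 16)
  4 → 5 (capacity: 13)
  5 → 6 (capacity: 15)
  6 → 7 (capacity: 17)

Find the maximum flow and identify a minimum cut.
Max flow = 33, Min cut edges: (0,7), (5,6)

Maximum flow: 33
Minimum cut: (0,7), (5,6)
Partition: S = [0, 1, 2, 3, 4, 5], T = [6, 7]

Max-flow min-cut theorem verified: both equal 33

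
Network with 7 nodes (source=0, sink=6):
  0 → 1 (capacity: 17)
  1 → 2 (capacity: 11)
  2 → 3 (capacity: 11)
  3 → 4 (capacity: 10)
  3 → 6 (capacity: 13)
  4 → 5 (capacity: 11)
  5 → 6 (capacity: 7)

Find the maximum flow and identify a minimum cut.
Max flow = 11, Min cut edges: (2,3)

Maximum flow: 11
Minimum cut: (2,3)
Partition: S = [0, 1, 2], T = [3, 4, 5, 6]

Max-flow min-cut theorem verified: both equal 11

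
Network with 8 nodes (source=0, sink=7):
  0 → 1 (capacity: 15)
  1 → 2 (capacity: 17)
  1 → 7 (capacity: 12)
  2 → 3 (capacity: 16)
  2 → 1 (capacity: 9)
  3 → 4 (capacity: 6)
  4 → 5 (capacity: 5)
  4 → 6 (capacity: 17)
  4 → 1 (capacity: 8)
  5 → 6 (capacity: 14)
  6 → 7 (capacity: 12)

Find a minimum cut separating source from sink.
Min cut value = 15, edges: (0,1)

Min cut value: 15
Partition: S = [0], T = [1, 2, 3, 4, 5, 6, 7]
Cut edges: (0,1)

By max-flow min-cut theorem, max flow = min cut = 15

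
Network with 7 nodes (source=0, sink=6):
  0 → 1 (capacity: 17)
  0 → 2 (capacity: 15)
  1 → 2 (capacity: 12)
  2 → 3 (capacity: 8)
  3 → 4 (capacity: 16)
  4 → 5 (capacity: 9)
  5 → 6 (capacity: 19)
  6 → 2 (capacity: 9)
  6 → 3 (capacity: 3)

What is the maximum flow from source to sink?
Maximum flow = 8

Max flow: 8

Flow assignment:
  0 → 1: 8/17
  1 → 2: 8/12
  2 → 3: 8/8
  3 → 4: 8/16
  4 → 5: 8/9
  5 → 6: 8/19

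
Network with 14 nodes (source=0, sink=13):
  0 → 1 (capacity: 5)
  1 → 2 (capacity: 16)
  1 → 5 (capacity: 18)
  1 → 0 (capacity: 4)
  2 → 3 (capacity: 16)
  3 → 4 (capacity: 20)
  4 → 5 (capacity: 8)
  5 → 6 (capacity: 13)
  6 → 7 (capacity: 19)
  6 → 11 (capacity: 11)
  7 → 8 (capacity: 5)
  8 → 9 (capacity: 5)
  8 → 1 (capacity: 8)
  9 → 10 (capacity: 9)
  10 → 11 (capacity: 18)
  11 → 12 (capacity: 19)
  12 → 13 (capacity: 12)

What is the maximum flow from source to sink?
Maximum flow = 5

Max flow: 5

Flow assignment:
  0 → 1: 5/5
  1 → 5: 5/18
  5 → 6: 5/13
  6 → 11: 5/11
  11 → 12: 5/19
  12 → 13: 5/12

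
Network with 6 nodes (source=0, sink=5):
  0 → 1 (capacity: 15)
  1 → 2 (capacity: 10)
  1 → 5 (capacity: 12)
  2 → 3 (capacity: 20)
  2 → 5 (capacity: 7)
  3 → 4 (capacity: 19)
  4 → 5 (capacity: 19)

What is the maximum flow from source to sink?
Maximum flow = 15

Max flow: 15

Flow assignment:
  0 → 1: 15/15
  1 → 2: 3/10
  1 → 5: 12/12
  2 → 5: 3/7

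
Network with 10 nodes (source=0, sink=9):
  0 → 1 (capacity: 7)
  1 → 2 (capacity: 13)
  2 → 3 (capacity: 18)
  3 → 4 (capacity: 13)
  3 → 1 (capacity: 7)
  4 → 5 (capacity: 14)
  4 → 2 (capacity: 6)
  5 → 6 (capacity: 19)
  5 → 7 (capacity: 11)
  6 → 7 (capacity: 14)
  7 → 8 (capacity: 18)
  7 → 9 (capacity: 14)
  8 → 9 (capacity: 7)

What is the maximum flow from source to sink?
Maximum flow = 7

Max flow: 7

Flow assignment:
  0 → 1: 7/7
  1 → 2: 7/13
  2 → 3: 7/18
  3 → 4: 7/13
  4 → 5: 7/14
  5 → 7: 7/11
  7 → 9: 7/14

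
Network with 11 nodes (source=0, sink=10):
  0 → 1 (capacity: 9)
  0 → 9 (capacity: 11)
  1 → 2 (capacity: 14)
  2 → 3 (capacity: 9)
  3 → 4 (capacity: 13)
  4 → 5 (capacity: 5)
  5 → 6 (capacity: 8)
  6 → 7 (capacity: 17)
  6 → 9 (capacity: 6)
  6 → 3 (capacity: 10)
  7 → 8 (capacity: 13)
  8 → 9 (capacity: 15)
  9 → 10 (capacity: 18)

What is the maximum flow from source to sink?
Maximum flow = 16

Max flow: 16

Flow assignment:
  0 → 1: 5/9
  0 → 9: 11/11
  1 → 2: 5/14
  2 → 3: 5/9
  3 → 4: 5/13
  4 → 5: 5/5
  5 → 6: 5/8
  6 → 9: 5/6
  9 → 10: 16/18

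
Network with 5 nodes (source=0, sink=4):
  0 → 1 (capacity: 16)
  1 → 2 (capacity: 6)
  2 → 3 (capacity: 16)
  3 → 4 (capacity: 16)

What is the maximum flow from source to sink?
Maximum flow = 6

Max flow: 6

Flow assignment:
  0 → 1: 6/16
  1 → 2: 6/6
  2 → 3: 6/16
  3 → 4: 6/16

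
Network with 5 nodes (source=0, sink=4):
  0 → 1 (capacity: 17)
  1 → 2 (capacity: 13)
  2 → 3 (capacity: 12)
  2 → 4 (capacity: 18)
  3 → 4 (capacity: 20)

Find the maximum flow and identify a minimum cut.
Max flow = 13, Min cut edges: (1,2)

Maximum flow: 13
Minimum cut: (1,2)
Partition: S = [0, 1], T = [2, 3, 4]

Max-flow min-cut theorem verified: both equal 13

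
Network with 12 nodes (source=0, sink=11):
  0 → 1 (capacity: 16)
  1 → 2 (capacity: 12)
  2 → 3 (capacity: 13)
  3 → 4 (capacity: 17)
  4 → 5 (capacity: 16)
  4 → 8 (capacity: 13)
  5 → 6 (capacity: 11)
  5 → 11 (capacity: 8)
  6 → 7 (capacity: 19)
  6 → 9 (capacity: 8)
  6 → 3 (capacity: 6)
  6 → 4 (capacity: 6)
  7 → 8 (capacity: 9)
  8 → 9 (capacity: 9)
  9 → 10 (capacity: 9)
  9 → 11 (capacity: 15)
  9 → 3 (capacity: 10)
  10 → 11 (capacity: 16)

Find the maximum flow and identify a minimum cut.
Max flow = 12, Min cut edges: (1,2)

Maximum flow: 12
Minimum cut: (1,2)
Partition: S = [0, 1], T = [2, 3, 4, 5, 6, 7, 8, 9, 10, 11]

Max-flow min-cut theorem verified: both equal 12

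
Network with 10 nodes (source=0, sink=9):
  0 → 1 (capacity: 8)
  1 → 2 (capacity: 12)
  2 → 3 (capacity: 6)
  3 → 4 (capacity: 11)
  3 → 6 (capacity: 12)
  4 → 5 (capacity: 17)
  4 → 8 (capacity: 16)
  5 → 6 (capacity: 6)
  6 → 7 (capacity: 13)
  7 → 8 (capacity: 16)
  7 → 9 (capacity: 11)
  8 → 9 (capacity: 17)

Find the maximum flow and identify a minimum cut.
Max flow = 6, Min cut edges: (2,3)

Maximum flow: 6
Minimum cut: (2,3)
Partition: S = [0, 1, 2], T = [3, 4, 5, 6, 7, 8, 9]

Max-flow min-cut theorem verified: both equal 6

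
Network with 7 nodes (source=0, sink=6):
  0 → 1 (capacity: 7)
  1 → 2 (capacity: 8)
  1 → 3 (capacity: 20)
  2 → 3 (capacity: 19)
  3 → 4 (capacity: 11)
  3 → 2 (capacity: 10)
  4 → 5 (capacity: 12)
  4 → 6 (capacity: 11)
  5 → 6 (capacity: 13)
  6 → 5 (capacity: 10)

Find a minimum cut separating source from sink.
Min cut value = 7, edges: (0,1)

Min cut value: 7
Partition: S = [0], T = [1, 2, 3, 4, 5, 6]
Cut edges: (0,1)

By max-flow min-cut theorem, max flow = min cut = 7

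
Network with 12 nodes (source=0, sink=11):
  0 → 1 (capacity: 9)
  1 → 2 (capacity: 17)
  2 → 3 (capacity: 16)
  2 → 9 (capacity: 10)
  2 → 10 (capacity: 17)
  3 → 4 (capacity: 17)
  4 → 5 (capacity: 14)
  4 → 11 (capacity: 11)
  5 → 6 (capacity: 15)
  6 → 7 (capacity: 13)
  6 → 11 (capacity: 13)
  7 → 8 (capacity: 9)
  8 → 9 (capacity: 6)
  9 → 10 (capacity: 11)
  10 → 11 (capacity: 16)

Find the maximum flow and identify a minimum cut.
Max flow = 9, Min cut edges: (0,1)

Maximum flow: 9
Minimum cut: (0,1)
Partition: S = [0], T = [1, 2, 3, 4, 5, 6, 7, 8, 9, 10, 11]

Max-flow min-cut theorem verified: both equal 9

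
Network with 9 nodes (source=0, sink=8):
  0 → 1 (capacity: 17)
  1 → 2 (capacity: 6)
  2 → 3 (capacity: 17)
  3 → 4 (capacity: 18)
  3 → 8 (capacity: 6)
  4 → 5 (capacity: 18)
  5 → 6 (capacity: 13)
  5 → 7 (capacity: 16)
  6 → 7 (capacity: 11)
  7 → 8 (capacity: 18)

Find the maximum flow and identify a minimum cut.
Max flow = 6, Min cut edges: (1,2)

Maximum flow: 6
Minimum cut: (1,2)
Partition: S = [0, 1], T = [2, 3, 4, 5, 6, 7, 8]

Max-flow min-cut theorem verified: both equal 6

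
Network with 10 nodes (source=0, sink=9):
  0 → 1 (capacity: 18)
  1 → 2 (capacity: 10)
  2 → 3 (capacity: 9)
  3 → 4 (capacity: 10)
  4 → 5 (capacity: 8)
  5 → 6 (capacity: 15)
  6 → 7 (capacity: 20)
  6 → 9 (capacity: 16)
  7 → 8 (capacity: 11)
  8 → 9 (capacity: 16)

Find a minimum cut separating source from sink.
Min cut value = 8, edges: (4,5)

Min cut value: 8
Partition: S = [0, 1, 2, 3, 4], T = [5, 6, 7, 8, 9]
Cut edges: (4,5)

By max-flow min-cut theorem, max flow = min cut = 8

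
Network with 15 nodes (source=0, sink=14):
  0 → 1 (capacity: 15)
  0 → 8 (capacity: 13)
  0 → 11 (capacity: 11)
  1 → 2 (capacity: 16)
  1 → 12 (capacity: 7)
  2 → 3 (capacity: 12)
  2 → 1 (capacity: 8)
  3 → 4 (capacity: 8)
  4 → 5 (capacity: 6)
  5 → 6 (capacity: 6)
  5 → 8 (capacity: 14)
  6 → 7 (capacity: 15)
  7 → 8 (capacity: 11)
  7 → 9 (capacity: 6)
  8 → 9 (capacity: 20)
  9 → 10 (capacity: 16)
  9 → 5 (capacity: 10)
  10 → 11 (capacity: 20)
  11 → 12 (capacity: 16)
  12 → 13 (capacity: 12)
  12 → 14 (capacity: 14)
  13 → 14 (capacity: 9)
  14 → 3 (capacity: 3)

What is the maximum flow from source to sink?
Maximum flow = 23

Max flow: 23

Flow assignment:
  0 → 1: 13/15
  0 → 8: 10/13
  1 → 2: 6/16
  1 → 12: 7/7
  2 → 3: 6/12
  3 → 4: 6/8
  4 → 5: 6/6
  5 → 8: 6/14
  8 → 9: 16/20
  9 → 10: 16/16
  10 → 11: 16/20
  11 → 12: 16/16
  12 → 13: 9/12
  12 → 14: 14/14
  13 → 14: 9/9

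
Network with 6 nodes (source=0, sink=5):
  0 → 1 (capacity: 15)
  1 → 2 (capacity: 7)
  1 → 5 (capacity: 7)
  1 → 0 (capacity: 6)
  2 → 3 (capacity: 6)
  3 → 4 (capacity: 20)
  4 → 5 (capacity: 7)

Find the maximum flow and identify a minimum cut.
Max flow = 13, Min cut edges: (1,5), (2,3)

Maximum flow: 13
Minimum cut: (1,5), (2,3)
Partition: S = [0, 1, 2], T = [3, 4, 5]

Max-flow min-cut theorem verified: both equal 13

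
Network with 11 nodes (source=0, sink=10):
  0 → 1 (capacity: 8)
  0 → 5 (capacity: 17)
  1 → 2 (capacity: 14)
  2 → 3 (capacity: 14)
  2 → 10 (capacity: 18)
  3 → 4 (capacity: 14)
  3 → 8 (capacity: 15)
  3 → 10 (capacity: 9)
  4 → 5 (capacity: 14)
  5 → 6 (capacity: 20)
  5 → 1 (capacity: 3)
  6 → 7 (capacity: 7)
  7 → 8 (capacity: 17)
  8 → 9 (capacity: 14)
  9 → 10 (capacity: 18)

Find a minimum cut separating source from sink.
Min cut value = 18, edges: (0,1), (5,1), (6,7)

Min cut value: 18
Partition: S = [0, 4, 5, 6], T = [1, 2, 3, 7, 8, 9, 10]
Cut edges: (0,1), (5,1), (6,7)

By max-flow min-cut theorem, max flow = min cut = 18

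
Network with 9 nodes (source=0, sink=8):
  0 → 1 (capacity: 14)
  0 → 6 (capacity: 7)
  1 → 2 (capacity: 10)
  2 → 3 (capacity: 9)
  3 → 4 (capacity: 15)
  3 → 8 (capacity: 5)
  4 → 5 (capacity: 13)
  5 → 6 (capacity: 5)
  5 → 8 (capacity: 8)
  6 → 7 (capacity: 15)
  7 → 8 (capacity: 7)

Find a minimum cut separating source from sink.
Min cut value = 16, edges: (2,3), (7,8)

Min cut value: 16
Partition: S = [0, 1, 2, 6, 7], T = [3, 4, 5, 8]
Cut edges: (2,3), (7,8)

By max-flow min-cut theorem, max flow = min cut = 16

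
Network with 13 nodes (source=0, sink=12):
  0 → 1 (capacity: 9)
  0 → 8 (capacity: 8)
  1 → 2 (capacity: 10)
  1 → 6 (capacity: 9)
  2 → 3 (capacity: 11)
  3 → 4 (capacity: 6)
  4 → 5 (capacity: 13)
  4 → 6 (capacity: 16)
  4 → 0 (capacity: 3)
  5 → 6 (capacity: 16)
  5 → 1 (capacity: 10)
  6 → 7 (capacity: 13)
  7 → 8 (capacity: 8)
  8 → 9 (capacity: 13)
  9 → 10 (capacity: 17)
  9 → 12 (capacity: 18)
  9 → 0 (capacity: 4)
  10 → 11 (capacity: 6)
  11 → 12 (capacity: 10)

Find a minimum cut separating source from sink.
Min cut value = 13, edges: (8,9)

Min cut value: 13
Partition: S = [0, 1, 2, 3, 4, 5, 6, 7, 8], T = [9, 10, 11, 12]
Cut edges: (8,9)

By max-flow min-cut theorem, max flow = min cut = 13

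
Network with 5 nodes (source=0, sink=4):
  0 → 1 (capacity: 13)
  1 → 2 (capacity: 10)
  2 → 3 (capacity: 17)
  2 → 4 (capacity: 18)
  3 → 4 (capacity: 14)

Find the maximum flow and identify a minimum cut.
Max flow = 10, Min cut edges: (1,2)

Maximum flow: 10
Minimum cut: (1,2)
Partition: S = [0, 1], T = [2, 3, 4]

Max-flow min-cut theorem verified: both equal 10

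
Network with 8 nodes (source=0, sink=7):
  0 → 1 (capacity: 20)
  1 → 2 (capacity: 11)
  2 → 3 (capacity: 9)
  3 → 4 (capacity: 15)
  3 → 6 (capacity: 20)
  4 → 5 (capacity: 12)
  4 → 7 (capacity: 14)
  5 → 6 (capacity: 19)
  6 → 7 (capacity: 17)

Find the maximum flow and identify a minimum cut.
Max flow = 9, Min cut edges: (2,3)

Maximum flow: 9
Minimum cut: (2,3)
Partition: S = [0, 1, 2], T = [3, 4, 5, 6, 7]

Max-flow min-cut theorem verified: both equal 9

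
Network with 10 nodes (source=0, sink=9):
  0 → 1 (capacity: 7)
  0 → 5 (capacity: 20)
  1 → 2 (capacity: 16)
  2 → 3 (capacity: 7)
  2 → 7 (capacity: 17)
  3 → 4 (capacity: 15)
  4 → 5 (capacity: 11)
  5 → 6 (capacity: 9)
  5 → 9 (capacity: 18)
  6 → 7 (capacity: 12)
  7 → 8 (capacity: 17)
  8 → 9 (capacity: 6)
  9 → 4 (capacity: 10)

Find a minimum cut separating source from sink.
Min cut value = 24, edges: (5,9), (8,9)

Min cut value: 24
Partition: S = [0, 1, 2, 3, 4, 5, 6, 7, 8], T = [9]
Cut edges: (5,9), (8,9)

By max-flow min-cut theorem, max flow = min cut = 24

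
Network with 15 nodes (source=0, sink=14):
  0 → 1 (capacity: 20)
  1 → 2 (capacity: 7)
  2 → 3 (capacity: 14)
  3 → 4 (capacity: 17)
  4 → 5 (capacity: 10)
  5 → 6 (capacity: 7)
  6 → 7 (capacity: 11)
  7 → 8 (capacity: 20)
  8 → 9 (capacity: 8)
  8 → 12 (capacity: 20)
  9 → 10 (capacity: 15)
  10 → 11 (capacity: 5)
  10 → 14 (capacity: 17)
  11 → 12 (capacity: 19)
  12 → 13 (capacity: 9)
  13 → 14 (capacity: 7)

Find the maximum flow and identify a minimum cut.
Max flow = 7, Min cut edges: (5,6)

Maximum flow: 7
Minimum cut: (5,6)
Partition: S = [0, 1, 2, 3, 4, 5], T = [6, 7, 8, 9, 10, 11, 12, 13, 14]

Max-flow min-cut theorem verified: both equal 7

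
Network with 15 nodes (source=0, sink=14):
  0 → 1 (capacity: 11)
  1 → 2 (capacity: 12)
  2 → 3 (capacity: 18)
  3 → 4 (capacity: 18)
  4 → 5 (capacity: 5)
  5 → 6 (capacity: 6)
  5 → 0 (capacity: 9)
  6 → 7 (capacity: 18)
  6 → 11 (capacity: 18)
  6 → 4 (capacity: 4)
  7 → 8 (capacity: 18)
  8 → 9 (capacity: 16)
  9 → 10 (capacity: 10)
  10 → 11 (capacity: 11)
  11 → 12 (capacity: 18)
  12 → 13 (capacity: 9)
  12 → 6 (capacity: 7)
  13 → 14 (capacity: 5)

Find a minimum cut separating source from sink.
Min cut value = 5, edges: (13,14)

Min cut value: 5
Partition: S = [0, 1, 2, 3, 4, 5, 6, 7, 8, 9, 10, 11, 12, 13], T = [14]
Cut edges: (13,14)

By max-flow min-cut theorem, max flow = min cut = 5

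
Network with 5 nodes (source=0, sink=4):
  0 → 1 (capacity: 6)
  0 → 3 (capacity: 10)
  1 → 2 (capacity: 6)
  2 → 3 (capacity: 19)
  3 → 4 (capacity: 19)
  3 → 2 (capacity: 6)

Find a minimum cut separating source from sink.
Min cut value = 16, edges: (0,3), (1,2)

Min cut value: 16
Partition: S = [0, 1], T = [2, 3, 4]
Cut edges: (0,3), (1,2)

By max-flow min-cut theorem, max flow = min cut = 16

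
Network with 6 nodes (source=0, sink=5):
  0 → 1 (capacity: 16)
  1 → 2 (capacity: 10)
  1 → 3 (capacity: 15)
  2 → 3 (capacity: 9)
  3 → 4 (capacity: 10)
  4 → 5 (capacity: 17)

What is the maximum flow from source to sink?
Maximum flow = 10

Max flow: 10

Flow assignment:
  0 → 1: 10/16
  1 → 3: 10/15
  3 → 4: 10/10
  4 → 5: 10/17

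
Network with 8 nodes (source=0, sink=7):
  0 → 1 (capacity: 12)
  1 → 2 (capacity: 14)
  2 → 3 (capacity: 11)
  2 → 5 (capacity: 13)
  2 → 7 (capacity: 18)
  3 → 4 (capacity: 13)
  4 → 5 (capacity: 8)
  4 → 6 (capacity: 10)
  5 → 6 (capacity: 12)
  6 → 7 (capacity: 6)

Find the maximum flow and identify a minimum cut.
Max flow = 12, Min cut edges: (0,1)

Maximum flow: 12
Minimum cut: (0,1)
Partition: S = [0], T = [1, 2, 3, 4, 5, 6, 7]

Max-flow min-cut theorem verified: both equal 12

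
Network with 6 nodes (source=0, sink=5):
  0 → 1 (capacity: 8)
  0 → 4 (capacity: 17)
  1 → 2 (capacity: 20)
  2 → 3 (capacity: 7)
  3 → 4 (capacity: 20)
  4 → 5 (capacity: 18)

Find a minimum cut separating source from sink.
Min cut value = 18, edges: (4,5)

Min cut value: 18
Partition: S = [0, 1, 2, 3, 4], T = [5]
Cut edges: (4,5)

By max-flow min-cut theorem, max flow = min cut = 18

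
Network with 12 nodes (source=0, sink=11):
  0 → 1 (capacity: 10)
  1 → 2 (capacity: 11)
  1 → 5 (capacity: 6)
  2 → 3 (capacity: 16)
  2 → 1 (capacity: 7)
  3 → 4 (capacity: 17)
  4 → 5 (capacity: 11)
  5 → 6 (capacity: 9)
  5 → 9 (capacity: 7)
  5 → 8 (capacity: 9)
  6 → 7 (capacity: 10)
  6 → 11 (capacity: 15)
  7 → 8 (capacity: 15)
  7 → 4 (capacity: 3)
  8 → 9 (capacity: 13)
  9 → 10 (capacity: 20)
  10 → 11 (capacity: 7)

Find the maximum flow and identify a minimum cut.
Max flow = 10, Min cut edges: (0,1)

Maximum flow: 10
Minimum cut: (0,1)
Partition: S = [0], T = [1, 2, 3, 4, 5, 6, 7, 8, 9, 10, 11]

Max-flow min-cut theorem verified: both equal 10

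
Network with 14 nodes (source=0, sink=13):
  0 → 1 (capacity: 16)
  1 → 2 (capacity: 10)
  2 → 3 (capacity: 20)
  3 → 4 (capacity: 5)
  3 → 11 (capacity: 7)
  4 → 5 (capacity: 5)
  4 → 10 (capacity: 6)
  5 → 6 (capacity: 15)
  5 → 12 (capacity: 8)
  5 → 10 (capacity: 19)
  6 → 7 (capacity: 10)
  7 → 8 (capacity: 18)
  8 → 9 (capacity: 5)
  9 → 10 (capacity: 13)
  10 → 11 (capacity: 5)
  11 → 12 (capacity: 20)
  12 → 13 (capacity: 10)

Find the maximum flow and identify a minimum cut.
Max flow = 10, Min cut edges: (12,13)

Maximum flow: 10
Minimum cut: (12,13)
Partition: S = [0, 1, 2, 3, 4, 5, 6, 7, 8, 9, 10, 11, 12], T = [13]

Max-flow min-cut theorem verified: both equal 10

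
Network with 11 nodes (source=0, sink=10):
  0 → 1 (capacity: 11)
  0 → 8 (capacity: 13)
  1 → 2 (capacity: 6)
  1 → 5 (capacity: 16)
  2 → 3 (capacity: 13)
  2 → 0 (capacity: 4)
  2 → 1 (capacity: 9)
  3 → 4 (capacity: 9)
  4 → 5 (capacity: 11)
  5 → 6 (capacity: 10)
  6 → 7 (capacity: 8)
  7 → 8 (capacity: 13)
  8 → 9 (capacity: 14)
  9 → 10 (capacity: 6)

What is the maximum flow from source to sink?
Maximum flow = 6

Max flow: 6

Flow assignment:
  0 → 1: 6/11
  1 → 5: 6/16
  5 → 6: 6/10
  6 → 7: 6/8
  7 → 8: 6/13
  8 → 9: 6/14
  9 → 10: 6/6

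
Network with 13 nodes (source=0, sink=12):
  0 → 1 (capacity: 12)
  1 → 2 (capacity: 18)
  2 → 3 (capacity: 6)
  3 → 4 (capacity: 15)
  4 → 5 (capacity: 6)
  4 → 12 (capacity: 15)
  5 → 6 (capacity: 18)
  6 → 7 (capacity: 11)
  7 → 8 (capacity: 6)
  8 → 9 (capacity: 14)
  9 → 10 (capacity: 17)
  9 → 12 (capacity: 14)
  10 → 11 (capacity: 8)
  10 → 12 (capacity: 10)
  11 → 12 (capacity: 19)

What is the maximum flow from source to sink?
Maximum flow = 6

Max flow: 6

Flow assignment:
  0 → 1: 6/12
  1 → 2: 6/18
  2 → 3: 6/6
  3 → 4: 6/15
  4 → 12: 6/15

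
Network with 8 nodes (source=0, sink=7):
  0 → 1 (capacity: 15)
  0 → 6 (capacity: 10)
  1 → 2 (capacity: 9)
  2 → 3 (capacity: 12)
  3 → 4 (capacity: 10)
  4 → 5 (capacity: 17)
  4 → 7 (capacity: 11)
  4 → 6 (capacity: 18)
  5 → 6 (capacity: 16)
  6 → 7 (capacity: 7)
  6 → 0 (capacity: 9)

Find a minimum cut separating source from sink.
Min cut value = 16, edges: (1,2), (6,7)

Min cut value: 16
Partition: S = [0, 1, 5, 6], T = [2, 3, 4, 7]
Cut edges: (1,2), (6,7)

By max-flow min-cut theorem, max flow = min cut = 16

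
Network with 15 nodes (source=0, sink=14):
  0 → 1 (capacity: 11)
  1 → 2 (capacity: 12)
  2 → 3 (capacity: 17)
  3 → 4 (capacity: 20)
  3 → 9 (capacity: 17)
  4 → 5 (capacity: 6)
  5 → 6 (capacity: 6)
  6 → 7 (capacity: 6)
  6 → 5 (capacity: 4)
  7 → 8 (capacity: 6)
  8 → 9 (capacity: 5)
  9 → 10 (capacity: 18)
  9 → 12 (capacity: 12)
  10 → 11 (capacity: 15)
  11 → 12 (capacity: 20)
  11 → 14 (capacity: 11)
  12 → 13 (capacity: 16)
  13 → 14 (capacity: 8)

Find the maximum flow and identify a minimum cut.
Max flow = 11, Min cut edges: (0,1)

Maximum flow: 11
Minimum cut: (0,1)
Partition: S = [0], T = [1, 2, 3, 4, 5, 6, 7, 8, 9, 10, 11, 12, 13, 14]

Max-flow min-cut theorem verified: both equal 11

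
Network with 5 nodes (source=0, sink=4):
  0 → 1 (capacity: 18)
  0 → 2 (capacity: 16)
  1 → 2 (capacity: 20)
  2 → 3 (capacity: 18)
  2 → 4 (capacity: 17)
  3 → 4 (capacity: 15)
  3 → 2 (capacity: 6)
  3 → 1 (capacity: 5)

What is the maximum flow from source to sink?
Maximum flow = 32

Max flow: 32

Flow assignment:
  0 → 1: 18/18
  0 → 2: 14/16
  1 → 2: 18/20
  2 → 3: 15/18
  2 → 4: 17/17
  3 → 4: 15/15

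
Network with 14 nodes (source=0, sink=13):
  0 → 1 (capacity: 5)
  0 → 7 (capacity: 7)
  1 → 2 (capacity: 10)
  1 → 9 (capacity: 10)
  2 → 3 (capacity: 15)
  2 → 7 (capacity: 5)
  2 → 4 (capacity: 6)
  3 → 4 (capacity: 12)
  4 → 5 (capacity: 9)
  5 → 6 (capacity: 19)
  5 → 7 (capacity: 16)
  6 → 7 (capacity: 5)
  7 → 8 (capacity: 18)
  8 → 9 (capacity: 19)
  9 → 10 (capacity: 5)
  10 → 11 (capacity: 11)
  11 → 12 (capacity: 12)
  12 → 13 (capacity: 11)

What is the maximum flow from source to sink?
Maximum flow = 5

Max flow: 5

Flow assignment:
  0 → 7: 5/7
  7 → 8: 5/18
  8 → 9: 5/19
  9 → 10: 5/5
  10 → 11: 5/11
  11 → 12: 5/12
  12 → 13: 5/11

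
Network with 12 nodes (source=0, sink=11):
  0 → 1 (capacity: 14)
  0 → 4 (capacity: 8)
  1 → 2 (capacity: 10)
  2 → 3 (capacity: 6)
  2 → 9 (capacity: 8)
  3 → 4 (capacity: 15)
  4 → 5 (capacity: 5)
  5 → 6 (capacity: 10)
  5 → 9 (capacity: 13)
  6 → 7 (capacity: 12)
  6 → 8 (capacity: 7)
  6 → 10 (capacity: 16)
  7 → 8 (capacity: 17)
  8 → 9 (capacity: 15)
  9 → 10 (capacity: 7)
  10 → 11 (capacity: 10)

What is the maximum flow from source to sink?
Maximum flow = 10

Max flow: 10

Flow assignment:
  0 → 1: 7/14
  0 → 4: 3/8
  1 → 2: 7/10
  2 → 9: 7/8
  4 → 5: 3/5
  5 → 6: 3/10
  6 → 10: 3/16
  9 → 10: 7/7
  10 → 11: 10/10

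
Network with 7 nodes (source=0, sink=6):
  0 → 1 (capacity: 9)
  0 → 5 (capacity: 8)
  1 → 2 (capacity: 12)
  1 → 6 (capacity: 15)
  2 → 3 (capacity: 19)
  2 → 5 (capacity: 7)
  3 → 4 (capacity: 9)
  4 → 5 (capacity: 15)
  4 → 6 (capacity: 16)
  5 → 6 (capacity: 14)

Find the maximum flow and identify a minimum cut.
Max flow = 17, Min cut edges: (0,1), (0,5)

Maximum flow: 17
Minimum cut: (0,1), (0,5)
Partition: S = [0], T = [1, 2, 3, 4, 5, 6]

Max-flow min-cut theorem verified: both equal 17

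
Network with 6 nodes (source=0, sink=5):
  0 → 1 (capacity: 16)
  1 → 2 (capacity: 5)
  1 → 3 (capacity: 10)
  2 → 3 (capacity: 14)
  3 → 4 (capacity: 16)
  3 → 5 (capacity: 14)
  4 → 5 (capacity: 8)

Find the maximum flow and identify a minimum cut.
Max flow = 15, Min cut edges: (1,2), (1,3)

Maximum flow: 15
Minimum cut: (1,2), (1,3)
Partition: S = [0, 1], T = [2, 3, 4, 5]

Max-flow min-cut theorem verified: both equal 15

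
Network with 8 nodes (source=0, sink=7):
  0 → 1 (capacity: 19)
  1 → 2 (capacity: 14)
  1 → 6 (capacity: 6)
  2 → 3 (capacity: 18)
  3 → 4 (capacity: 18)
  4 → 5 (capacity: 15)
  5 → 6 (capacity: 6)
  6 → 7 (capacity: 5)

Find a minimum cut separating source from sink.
Min cut value = 5, edges: (6,7)

Min cut value: 5
Partition: S = [0, 1, 2, 3, 4, 5, 6], T = [7]
Cut edges: (6,7)

By max-flow min-cut theorem, max flow = min cut = 5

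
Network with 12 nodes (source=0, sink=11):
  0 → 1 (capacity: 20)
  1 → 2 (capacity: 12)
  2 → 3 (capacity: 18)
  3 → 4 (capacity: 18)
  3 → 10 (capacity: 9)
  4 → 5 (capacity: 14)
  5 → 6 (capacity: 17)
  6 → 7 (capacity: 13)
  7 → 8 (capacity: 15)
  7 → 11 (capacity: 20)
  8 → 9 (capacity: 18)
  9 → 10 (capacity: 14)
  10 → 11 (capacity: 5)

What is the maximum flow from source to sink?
Maximum flow = 12

Max flow: 12

Flow assignment:
  0 → 1: 12/20
  1 → 2: 12/12
  2 → 3: 12/18
  3 → 4: 7/18
  3 → 10: 5/9
  4 → 5: 7/14
  5 → 6: 7/17
  6 → 7: 7/13
  7 → 11: 7/20
  10 → 11: 5/5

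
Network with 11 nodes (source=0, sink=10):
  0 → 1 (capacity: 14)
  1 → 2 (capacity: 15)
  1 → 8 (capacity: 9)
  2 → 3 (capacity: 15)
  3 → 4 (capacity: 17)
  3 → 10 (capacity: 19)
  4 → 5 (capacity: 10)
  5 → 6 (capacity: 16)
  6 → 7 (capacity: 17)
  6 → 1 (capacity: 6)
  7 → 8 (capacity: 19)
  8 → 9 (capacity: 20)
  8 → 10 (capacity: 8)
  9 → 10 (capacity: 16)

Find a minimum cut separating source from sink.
Min cut value = 14, edges: (0,1)

Min cut value: 14
Partition: S = [0], T = [1, 2, 3, 4, 5, 6, 7, 8, 9, 10]
Cut edges: (0,1)

By max-flow min-cut theorem, max flow = min cut = 14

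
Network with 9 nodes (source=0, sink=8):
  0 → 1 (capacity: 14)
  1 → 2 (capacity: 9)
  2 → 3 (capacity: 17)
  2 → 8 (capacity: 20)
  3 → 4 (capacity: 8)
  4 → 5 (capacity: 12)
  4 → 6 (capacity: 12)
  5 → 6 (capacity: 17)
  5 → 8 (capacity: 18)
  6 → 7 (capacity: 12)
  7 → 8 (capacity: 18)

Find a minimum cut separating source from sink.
Min cut value = 9, edges: (1,2)

Min cut value: 9
Partition: S = [0, 1], T = [2, 3, 4, 5, 6, 7, 8]
Cut edges: (1,2)

By max-flow min-cut theorem, max flow = min cut = 9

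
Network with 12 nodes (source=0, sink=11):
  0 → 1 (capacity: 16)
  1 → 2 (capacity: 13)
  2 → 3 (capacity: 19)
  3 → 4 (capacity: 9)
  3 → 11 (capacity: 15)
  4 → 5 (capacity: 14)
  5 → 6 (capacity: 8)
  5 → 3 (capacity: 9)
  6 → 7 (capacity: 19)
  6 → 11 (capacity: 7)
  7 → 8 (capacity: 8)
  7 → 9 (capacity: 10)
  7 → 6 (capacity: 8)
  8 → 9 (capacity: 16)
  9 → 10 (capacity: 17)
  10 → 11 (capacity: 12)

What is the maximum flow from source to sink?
Maximum flow = 13

Max flow: 13

Flow assignment:
  0 → 1: 13/16
  1 → 2: 13/13
  2 → 3: 13/19
  3 → 11: 13/15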